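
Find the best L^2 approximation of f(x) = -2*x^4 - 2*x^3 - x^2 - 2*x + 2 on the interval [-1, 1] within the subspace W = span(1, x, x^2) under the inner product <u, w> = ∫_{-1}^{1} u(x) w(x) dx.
g(x) = -19*x^2/7 - 16*x/5 + 76/35

The best approximation g ∈ W is the orthogonal projection of f onto W. Writing g = a_0 + a_1 x + a_2 x^2, the coefficients solve the normal equations G · a = b where
  G_{ij} = <φ_i, φ_j> and b_i = <f, φ_i>, with φ_0 = 1, φ_1 = x, φ_2 = x^2.
G =
  [2, 0, 2/3]
  [0, 2/3, 0]
  [2/3, 0, 2/5],
b = (38/15, -32/15, 38/105).
Solving gives a_0 = 76/35, a_1 = -16/5, a_2 = -19/7, so
  g(x) = -19*x^2/7 - 16*x/5 + 76/35.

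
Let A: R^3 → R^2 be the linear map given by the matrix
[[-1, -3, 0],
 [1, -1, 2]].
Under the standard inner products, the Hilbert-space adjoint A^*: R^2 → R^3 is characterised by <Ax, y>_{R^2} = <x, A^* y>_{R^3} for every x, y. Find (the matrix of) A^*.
A^* = A^T =
[[-1, 1],
 [-3, -1],
 [0, 2]]

For real matrices with standard dot products, the defining identity <Ax, y> = <x, A^* y> gives (Ax)^T y = x^T (A^*) y, i.e. x^T A^T y = x^T (A^*) y. Since this holds for all x, y, we must have A^* = A^T. Therefore
A^* =
[[-1, 1],
 [-3, -1],
 [0, 2]].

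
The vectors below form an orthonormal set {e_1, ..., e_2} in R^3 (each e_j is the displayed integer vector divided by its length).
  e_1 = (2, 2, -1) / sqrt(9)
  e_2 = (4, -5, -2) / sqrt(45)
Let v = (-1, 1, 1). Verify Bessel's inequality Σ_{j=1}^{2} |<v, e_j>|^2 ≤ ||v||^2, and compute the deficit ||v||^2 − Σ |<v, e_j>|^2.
Σ |<v, e_j>|^2 = 14/5; ||v||^2 = 3; deficit = 1/5

Write each e_j = u_j / sqrt(<u_j, u_j>) where u_j is the displayed integer vector. Then <v, e_j> = <v, u_j> / sqrt(<u_j, u_j>), so |<v, e_j>|^2 = <v, u_j>^2 / <u_j, u_j>.
Coefficients: <v, e_1> = -1/sqrt(9), <v, e_2> = -11/sqrt(45).
Square and sum: Σ |<v, e_j>|^2 = 14/5.
Compute ||v||^2 = v·v = 3.
Deficit = 3 − 14/5 = 1/5 ≥ 0, confirming Bessel's inequality. (The deficit equals ||v − Σ <v,e_j> e_j||^2, the squared distance from v to span{e_j}.)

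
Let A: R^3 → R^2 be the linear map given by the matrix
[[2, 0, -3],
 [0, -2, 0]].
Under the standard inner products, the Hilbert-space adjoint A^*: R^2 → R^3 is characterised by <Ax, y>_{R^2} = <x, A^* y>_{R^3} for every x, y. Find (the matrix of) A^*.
A^* = A^T =
[[2, 0],
 [0, -2],
 [-3, 0]]

For real matrices with standard dot products, the defining identity <Ax, y> = <x, A^* y> gives (Ax)^T y = x^T (A^*) y, i.e. x^T A^T y = x^T (A^*) y. Since this holds for all x, y, we must have A^* = A^T. Therefore
A^* =
[[2, 0],
 [0, -2],
 [-3, 0]].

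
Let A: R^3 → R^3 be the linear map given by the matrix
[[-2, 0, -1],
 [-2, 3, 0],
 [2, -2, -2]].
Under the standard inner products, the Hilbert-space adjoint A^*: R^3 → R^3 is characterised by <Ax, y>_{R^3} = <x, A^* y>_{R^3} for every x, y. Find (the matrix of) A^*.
A^* = A^T =
[[-2, -2, 2],
 [0, 3, -2],
 [-1, 0, -2]]

For real matrices with standard dot products, the defining identity <Ax, y> = <x, A^* y> gives (Ax)^T y = x^T (A^*) y, i.e. x^T A^T y = x^T (A^*) y. Since this holds for all x, y, we must have A^* = A^T. Therefore
A^* =
[[-2, -2, 2],
 [0, 3, -2],
 [-1, 0, -2]].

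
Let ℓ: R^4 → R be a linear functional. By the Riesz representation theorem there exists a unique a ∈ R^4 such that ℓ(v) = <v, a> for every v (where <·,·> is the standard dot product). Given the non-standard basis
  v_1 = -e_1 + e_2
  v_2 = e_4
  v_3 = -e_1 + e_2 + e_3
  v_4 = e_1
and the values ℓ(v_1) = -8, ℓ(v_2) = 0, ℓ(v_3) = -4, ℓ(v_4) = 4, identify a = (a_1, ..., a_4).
a = (4, -4, 4, 0)

Write a = (a_1, ..., a_4) in the standard basis. For each basis vector v_i, ℓ(v_i) = <v_i, a> is a linear equation in the a_j's. Collect the n equations into a matrix system V a = ℓ, where row i of V is v_i (expressed in the standard basis). Since V is invertible (lower-triangular with 1s on the diagonal, up to permutation), solve by back-substitution:
  V =
[[-1, 1, 0, 0],
 [0, 0, 0, 1],
 [-1, 1, 1, 0],
 [1, 0, 0, 0]]
  V a = (-8, 0, -4, 4)
Solving gives a = (4, -4, 4, 0).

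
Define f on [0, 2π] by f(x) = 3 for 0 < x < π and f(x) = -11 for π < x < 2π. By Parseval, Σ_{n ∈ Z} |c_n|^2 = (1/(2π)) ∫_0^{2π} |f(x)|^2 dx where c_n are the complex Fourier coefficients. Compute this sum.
Σ |c_n|^2 = 65

Parseval equates the L^2 energy of f (normalised by 1/(2π)) with the ℓ^2 sum of its Fourier coefficients: (1/(2π)) ∫_0^{2π} |f|^2 = Σ |c_n|^2.
Compute the left side: (1/(2π)) [∫_0^π 3^2 dx + ∫_π^{2π} (-11)^2 dx] = (1/(2π)) · (9π + 121π) = (9 + 121)/2 = 65.
So Σ_{n ∈ Z} |c_n|^2 = 65.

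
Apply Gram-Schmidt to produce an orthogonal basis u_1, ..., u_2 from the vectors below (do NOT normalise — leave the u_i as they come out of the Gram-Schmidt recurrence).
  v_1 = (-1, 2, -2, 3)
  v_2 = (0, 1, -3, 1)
Orthogonal basis:
  u_1 = (-1, 2, -2, 3)
  u_2 = (11/18, -2/9, -16/9, -5/6)

Apply the Gram-Schmidt recurrence
  u_1 = v_1
  u_i = v_i − Σ_{j<i} ((v_i · u_j) / (u_j · u_j)) · u_j.

Step by step this gives:
  u_1 = (-1, 2, -2, 3)
  u_2 = (11/18, -2/9, -16/9, -5/6)

Orthogonality check:
  u_2 · u_1 = 0 (should be 0)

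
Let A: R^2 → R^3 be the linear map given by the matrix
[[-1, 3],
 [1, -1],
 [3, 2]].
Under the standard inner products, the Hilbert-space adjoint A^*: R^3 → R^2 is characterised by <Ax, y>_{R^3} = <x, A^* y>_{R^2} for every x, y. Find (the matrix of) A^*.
A^* = A^T =
[[-1, 1, 3],
 [3, -1, 2]]

For real matrices with standard dot products, the defining identity <Ax, y> = <x, A^* y> gives (Ax)^T y = x^T (A^*) y, i.e. x^T A^T y = x^T (A^*) y. Since this holds for all x, y, we must have A^* = A^T. Therefore
A^* =
[[-1, 1, 3],
 [3, -1, 2]].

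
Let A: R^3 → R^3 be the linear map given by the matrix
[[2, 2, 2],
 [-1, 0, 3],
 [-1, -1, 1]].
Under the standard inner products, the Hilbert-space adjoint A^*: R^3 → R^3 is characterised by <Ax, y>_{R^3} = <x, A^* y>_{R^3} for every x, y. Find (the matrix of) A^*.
A^* = A^T =
[[2, -1, -1],
 [2, 0, -1],
 [2, 3, 1]]

For real matrices with standard dot products, the defining identity <Ax, y> = <x, A^* y> gives (Ax)^T y = x^T (A^*) y, i.e. x^T A^T y = x^T (A^*) y. Since this holds for all x, y, we must have A^* = A^T. Therefore
A^* =
[[2, -1, -1],
 [2, 0, -1],
 [2, 3, 1]].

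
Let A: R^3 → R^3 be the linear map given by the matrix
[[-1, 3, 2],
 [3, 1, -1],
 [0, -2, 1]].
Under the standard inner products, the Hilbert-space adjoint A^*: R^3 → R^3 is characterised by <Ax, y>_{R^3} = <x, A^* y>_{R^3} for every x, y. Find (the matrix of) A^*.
A^* = A^T =
[[-1, 3, 0],
 [3, 1, -2],
 [2, -1, 1]]

For real matrices with standard dot products, the defining identity <Ax, y> = <x, A^* y> gives (Ax)^T y = x^T (A^*) y, i.e. x^T A^T y = x^T (A^*) y. Since this holds for all x, y, we must have A^* = A^T. Therefore
A^* =
[[-1, 3, 0],
 [3, 1, -2],
 [2, -1, 1]].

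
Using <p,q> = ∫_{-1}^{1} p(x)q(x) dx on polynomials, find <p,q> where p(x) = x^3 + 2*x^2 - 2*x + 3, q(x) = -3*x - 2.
<p,q> = -178/15

Expand the product: p(x)·q(x) = -3*x^4 - 8*x^3 + 2*x^2 - 5*x - 6.
∫_{-1}^{1} of each monomial x^k gives [2/(k+1) if k even, 0 if k odd]. Integrating term-by-term (or equivalently evaluating the antiderivative F(x) = -3*x^5/5 - 2*x^4 + 2*x^3/3 - 5*x^2/2 - 6*x at the endpoints):
  F(1) − F(−1) = -313/30 − (43/30) = -178/15.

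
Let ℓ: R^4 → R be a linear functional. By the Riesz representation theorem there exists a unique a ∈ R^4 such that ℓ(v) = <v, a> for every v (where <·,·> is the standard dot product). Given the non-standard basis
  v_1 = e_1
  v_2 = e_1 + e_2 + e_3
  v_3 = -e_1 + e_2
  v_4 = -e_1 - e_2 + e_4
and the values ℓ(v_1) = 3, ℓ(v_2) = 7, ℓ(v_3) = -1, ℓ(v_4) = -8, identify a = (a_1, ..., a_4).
a = (3, 2, 2, -3)

Write a = (a_1, ..., a_4) in the standard basis. For each basis vector v_i, ℓ(v_i) = <v_i, a> is a linear equation in the a_j's. Collect the n equations into a matrix system V a = ℓ, where row i of V is v_i (expressed in the standard basis). Since V is invertible (lower-triangular with 1s on the diagonal, up to permutation), solve by back-substitution:
  V =
[[1, 0, 0, 0],
 [1, 1, 1, 0],
 [-1, 1, 0, 0],
 [-1, -1, 0, 1]]
  V a = (3, 7, -1, -8)
Solving gives a = (3, 2, 2, -3).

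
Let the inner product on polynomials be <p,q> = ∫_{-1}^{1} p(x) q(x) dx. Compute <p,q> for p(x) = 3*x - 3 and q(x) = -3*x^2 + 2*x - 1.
<p,q> = 16

Expand the product: p(x)·q(x) = -9*x^3 + 15*x^2 - 9*x + 3.
∫_{-1}^{1} of each monomial x^k gives [2/(k+1) if k even, 0 if k odd]. Integrating term-by-term (or equivalently evaluating the antiderivative F(x) = -9*x^4/4 + 5*x^3 - 9*x^2/2 + 3*x at the endpoints):
  F(1) − F(−1) = 5/4 − (-59/4) = 16.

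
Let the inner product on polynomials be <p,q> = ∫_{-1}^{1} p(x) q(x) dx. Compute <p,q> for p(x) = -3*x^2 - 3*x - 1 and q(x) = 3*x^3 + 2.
<p,q> = -58/5

Expand the product: p(x)·q(x) = -9*x^5 - 9*x^4 - 3*x^3 - 6*x^2 - 6*x - 2.
∫_{-1}^{1} of each monomial x^k gives [2/(k+1) if k even, 0 if k odd]. Integrating term-by-term (or equivalently evaluating the antiderivative F(x) = -3*x^6/2 - 9*x^5/5 - 3*x^4/4 - 2*x^3 - 3*x^2 - 2*x at the endpoints):
  F(1) − F(−1) = -221/20 − (11/20) = -58/5.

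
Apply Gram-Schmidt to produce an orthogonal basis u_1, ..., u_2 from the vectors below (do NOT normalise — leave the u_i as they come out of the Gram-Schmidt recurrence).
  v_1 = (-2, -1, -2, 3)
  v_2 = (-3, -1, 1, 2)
Orthogonal basis:
  u_1 = (-2, -1, -2, 3)
  u_2 = (-16/9, -7/18, 20/9, 1/6)

Apply the Gram-Schmidt recurrence
  u_1 = v_1
  u_i = v_i − Σ_{j<i} ((v_i · u_j) / (u_j · u_j)) · u_j.

Step by step this gives:
  u_1 = (-2, -1, -2, 3)
  u_2 = (-16/9, -7/18, 20/9, 1/6)

Orthogonality check:
  u_2 · u_1 = 0 (should be 0)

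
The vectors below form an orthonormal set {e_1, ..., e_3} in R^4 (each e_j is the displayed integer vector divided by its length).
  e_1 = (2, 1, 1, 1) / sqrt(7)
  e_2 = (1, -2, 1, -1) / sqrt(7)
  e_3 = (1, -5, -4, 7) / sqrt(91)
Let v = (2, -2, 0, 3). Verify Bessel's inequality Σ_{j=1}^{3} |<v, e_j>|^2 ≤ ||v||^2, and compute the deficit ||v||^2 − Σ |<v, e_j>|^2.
Σ |<v, e_j>|^2 = 1531/91; ||v||^2 = 17; deficit = 16/91

Write each e_j = u_j / sqrt(<u_j, u_j>) where u_j is the displayed integer vector. Then <v, e_j> = <v, u_j> / sqrt(<u_j, u_j>), so |<v, e_j>|^2 = <v, u_j>^2 / <u_j, u_j>.
Coefficients: <v, e_1> = 5/sqrt(7), <v, e_2> = 3/sqrt(7), <v, e_3> = 33/sqrt(91).
Square and sum: Σ |<v, e_j>|^2 = 1531/91.
Compute ||v||^2 = v·v = 17.
Deficit = 17 − 1531/91 = 16/91 ≥ 0, confirming Bessel's inequality. (The deficit equals ||v − Σ <v,e_j> e_j||^2, the squared distance from v to span{e_j}.)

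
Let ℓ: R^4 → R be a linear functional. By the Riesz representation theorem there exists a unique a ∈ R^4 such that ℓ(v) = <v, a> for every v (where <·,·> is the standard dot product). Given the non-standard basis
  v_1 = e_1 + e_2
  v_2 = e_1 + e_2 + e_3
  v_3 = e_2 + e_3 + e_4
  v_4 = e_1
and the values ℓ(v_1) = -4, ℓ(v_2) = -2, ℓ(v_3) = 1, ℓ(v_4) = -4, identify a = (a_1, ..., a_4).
a = (-4, 0, 2, -1)

Write a = (a_1, ..., a_4) in the standard basis. For each basis vector v_i, ℓ(v_i) = <v_i, a> is a linear equation in the a_j's. Collect the n equations into a matrix system V a = ℓ, where row i of V is v_i (expressed in the standard basis). Since V is invertible (lower-triangular with 1s on the diagonal, up to permutation), solve by back-substitution:
  V =
[[1, 1, 0, 0],
 [1, 1, 1, 0],
 [0, 1, 1, 1],
 [1, 0, 0, 0]]
  V a = (-4, -2, 1, -4)
Solving gives a = (-4, 0, 2, -1).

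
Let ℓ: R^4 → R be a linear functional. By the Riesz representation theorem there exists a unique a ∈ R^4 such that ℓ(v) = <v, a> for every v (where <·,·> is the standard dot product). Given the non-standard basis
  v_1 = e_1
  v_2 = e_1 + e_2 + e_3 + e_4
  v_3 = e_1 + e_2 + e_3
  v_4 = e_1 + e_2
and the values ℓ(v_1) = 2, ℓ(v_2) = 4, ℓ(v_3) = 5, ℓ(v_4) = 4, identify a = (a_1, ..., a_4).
a = (2, 2, 1, -1)

Write a = (a_1, ..., a_4) in the standard basis. For each basis vector v_i, ℓ(v_i) = <v_i, a> is a linear equation in the a_j's. Collect the n equations into a matrix system V a = ℓ, where row i of V is v_i (expressed in the standard basis). Since V is invertible (lower-triangular with 1s on the diagonal, up to permutation), solve by back-substitution:
  V =
[[1, 0, 0, 0],
 [1, 1, 1, 1],
 [1, 1, 1, 0],
 [1, 1, 0, 0]]
  V a = (2, 4, 5, 4)
Solving gives a = (2, 2, 1, -1).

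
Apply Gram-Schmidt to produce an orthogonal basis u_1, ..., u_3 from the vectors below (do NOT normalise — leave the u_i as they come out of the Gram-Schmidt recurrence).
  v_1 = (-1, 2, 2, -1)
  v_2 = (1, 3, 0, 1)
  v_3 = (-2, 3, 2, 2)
Orthogonal basis:
  u_1 = (-1, 2, 2, -1)
  u_2 = (7/5, 11/5, -4/5, 7/5)
  u_3 = (-82/47, -8/47, 20/47, 106/47)

Apply the Gram-Schmidt recurrence
  u_1 = v_1
  u_i = v_i − Σ_{j<i} ((v_i · u_j) / (u_j · u_j)) · u_j.

Step by step this gives:
  u_1 = (-1, 2, 2, -1)
  u_2 = (7/5, 11/5, -4/5, 7/5)
  u_3 = (-82/47, -8/47, 20/47, 106/47)

Orthogonality check:
  u_2 · u_1 = 0 (should be 0)
  u_3 · u_1 = 0 (should be 0)
  u_3 · u_2 = 0 (should be 0)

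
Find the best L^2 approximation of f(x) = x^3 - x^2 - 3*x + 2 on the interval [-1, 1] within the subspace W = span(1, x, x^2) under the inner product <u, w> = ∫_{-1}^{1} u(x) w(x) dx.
g(x) = -x^2 - 12*x/5 + 2

The best approximation g ∈ W is the orthogonal projection of f onto W. Writing g = a_0 + a_1 x + a_2 x^2, the coefficients solve the normal equations G · a = b where
  G_{ij} = <φ_i, φ_j> and b_i = <f, φ_i>, with φ_0 = 1, φ_1 = x, φ_2 = x^2.
G =
  [2, 0, 2/3]
  [0, 2/3, 0]
  [2/3, 0, 2/5],
b = (10/3, -8/5, 14/15).
Solving gives a_0 = 2, a_1 = -12/5, a_2 = -1, so
  g(x) = -x^2 - 12*x/5 + 2.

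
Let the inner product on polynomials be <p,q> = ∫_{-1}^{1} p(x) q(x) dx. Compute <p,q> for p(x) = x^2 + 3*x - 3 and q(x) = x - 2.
<p,q> = 38/3

Expand the product: p(x)·q(x) = x^3 + x^2 - 9*x + 6.
∫_{-1}^{1} of each monomial x^k gives [2/(k+1) if k even, 0 if k odd]. Integrating term-by-term (or equivalently evaluating the antiderivative F(x) = x^4/4 + x^3/3 - 9*x^2/2 + 6*x at the endpoints):
  F(1) − F(−1) = 25/12 − (-127/12) = 38/3.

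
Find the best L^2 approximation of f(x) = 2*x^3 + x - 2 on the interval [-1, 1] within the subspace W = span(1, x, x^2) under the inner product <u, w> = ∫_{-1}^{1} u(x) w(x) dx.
g(x) = 11*x/5 - 2

The best approximation g ∈ W is the orthogonal projection of f onto W. Writing g = a_0 + a_1 x + a_2 x^2, the coefficients solve the normal equations G · a = b where
  G_{ij} = <φ_i, φ_j> and b_i = <f, φ_i>, with φ_0 = 1, φ_1 = x, φ_2 = x^2.
G =
  [2, 0, 2/3]
  [0, 2/3, 0]
  [2/3, 0, 2/5],
b = (-4, 22/15, -4/3).
Solving gives a_0 = -2, a_1 = 11/5, a_2 = 0, so
  g(x) = 11*x/5 - 2.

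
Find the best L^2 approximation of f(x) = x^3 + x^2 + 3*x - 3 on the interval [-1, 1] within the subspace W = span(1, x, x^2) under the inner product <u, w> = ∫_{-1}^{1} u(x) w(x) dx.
g(x) = x^2 + 18*x/5 - 3

The best approximation g ∈ W is the orthogonal projection of f onto W. Writing g = a_0 + a_1 x + a_2 x^2, the coefficients solve the normal equations G · a = b where
  G_{ij} = <φ_i, φ_j> and b_i = <f, φ_i>, with φ_0 = 1, φ_1 = x, φ_2 = x^2.
G =
  [2, 0, 2/3]
  [0, 2/3, 0]
  [2/3, 0, 2/5],
b = (-16/3, 12/5, -8/5).
Solving gives a_0 = -3, a_1 = 18/5, a_2 = 1, so
  g(x) = x^2 + 18*x/5 - 3.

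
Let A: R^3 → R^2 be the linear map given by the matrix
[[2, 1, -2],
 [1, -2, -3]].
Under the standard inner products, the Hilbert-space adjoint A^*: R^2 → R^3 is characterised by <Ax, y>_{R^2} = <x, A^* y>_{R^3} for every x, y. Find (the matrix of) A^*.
A^* = A^T =
[[2, 1],
 [1, -2],
 [-2, -3]]

For real matrices with standard dot products, the defining identity <Ax, y> = <x, A^* y> gives (Ax)^T y = x^T (A^*) y, i.e. x^T A^T y = x^T (A^*) y. Since this holds for all x, y, we must have A^* = A^T. Therefore
A^* =
[[2, 1],
 [1, -2],
 [-2, -3]].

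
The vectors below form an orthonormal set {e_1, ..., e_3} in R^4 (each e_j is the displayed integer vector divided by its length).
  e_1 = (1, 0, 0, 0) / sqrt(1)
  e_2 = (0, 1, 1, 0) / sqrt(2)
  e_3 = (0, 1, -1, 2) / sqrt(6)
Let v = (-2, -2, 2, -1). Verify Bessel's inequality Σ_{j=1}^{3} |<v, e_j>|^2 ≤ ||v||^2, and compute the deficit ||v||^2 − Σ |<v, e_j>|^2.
Σ |<v, e_j>|^2 = 10; ||v||^2 = 13; deficit = 3

Write each e_j = u_j / sqrt(<u_j, u_j>) where u_j is the displayed integer vector. Then <v, e_j> = <v, u_j> / sqrt(<u_j, u_j>), so |<v, e_j>|^2 = <v, u_j>^2 / <u_j, u_j>.
Coefficients: <v, e_1> = -2/sqrt(1), <v, e_2> = 0/sqrt(2), <v, e_3> = -6/sqrt(6).
Square and sum: Σ |<v, e_j>|^2 = 10.
Compute ||v||^2 = v·v = 13.
Deficit = 13 − 10 = 3 ≥ 0, confirming Bessel's inequality. (The deficit equals ||v − Σ <v,e_j> e_j||^2, the squared distance from v to span{e_j}.)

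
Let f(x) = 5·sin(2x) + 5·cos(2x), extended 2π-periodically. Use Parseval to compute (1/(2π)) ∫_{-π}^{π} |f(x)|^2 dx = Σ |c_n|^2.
Σ |c_n|^2 = 25

Expand |f|^2 and use orthogonality of {sin(nx), cos(mx)} on [-π, π]:
  ∫_{-π}^{π} sin(nx)^2 dx = π, ∫ cos(mx)^2 dx = π, and cross terms integrate to 0.
So ∫_{-π}^{π} f(x)^2 dx = 5^2 · π + 5^2 · π = (25 + 25)π.
Divide by 2π: (25 + 25)/2 = 25.
By Parseval, this equals Σ |c_n|^2.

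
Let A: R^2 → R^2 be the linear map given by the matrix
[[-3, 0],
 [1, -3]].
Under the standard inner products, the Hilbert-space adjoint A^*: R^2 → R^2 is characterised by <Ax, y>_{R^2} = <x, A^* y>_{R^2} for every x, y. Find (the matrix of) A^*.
A^* = A^T =
[[-3, 1],
 [0, -3]]

For real matrices with standard dot products, the defining identity <Ax, y> = <x, A^* y> gives (Ax)^T y = x^T (A^*) y, i.e. x^T A^T y = x^T (A^*) y. Since this holds for all x, y, we must have A^* = A^T. Therefore
A^* =
[[-3, 1],
 [0, -3]].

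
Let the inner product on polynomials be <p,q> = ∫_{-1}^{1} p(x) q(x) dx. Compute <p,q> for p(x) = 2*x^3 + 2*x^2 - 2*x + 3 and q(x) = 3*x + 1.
<p,q> = 86/15

Expand the product: p(x)·q(x) = 6*x^4 + 8*x^3 - 4*x^2 + 7*x + 3.
∫_{-1}^{1} of each monomial x^k gives [2/(k+1) if k even, 0 if k odd]. Integrating term-by-term (or equivalently evaluating the antiderivative F(x) = 6*x^5/5 + 2*x^4 - 4*x^3/3 + 7*x^2/2 + 3*x at the endpoints):
  F(1) − F(−1) = 251/30 − (79/30) = 86/15.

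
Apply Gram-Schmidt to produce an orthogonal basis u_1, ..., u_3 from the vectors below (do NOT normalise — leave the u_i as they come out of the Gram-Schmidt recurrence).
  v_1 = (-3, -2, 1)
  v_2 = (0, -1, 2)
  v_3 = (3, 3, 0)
Orthogonal basis:
  u_1 = (-3, -2, 1)
  u_2 = (6/7, -3/7, 12/7)
  u_3 = (-1/2, 1, 1/2)

Apply the Gram-Schmidt recurrence
  u_1 = v_1
  u_i = v_i − Σ_{j<i} ((v_i · u_j) / (u_j · u_j)) · u_j.

Step by step this gives:
  u_1 = (-3, -2, 1)
  u_2 = (6/7, -3/7, 12/7)
  u_3 = (-1/2, 1, 1/2)

Orthogonality check:
  u_2 · u_1 = 0 (should be 0)
  u_3 · u_1 = 0 (should be 0)
  u_3 · u_2 = 0 (should be 0)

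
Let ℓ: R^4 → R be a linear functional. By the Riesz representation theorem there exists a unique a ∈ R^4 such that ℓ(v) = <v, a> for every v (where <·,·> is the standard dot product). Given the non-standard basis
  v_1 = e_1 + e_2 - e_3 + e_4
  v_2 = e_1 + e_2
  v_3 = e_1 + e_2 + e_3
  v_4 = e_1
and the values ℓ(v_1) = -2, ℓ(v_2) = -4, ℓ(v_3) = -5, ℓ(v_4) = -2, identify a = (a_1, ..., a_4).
a = (-2, -2, -1, 1)

Write a = (a_1, ..., a_4) in the standard basis. For each basis vector v_i, ℓ(v_i) = <v_i, a> is a linear equation in the a_j's. Collect the n equations into a matrix system V a = ℓ, where row i of V is v_i (expressed in the standard basis). Since V is invertible (lower-triangular with 1s on the diagonal, up to permutation), solve by back-substitution:
  V =
[[1, 1, -1, 1],
 [1, 1, 0, 0],
 [1, 1, 1, 0],
 [1, 0, 0, 0]]
  V a = (-2, -4, -5, -2)
Solving gives a = (-2, -2, -1, 1).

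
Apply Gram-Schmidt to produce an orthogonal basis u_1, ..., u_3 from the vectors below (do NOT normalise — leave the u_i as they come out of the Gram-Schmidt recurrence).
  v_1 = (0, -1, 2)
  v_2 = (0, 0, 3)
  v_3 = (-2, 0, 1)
Orthogonal basis:
  u_1 = (0, -1, 2)
  u_2 = (0, 6/5, 3/5)
  u_3 = (-2, 0, 0)

Apply the Gram-Schmidt recurrence
  u_1 = v_1
  u_i = v_i − Σ_{j<i} ((v_i · u_j) / (u_j · u_j)) · u_j.

Step by step this gives:
  u_1 = (0, -1, 2)
  u_2 = (0, 6/5, 3/5)
  u_3 = (-2, 0, 0)

Orthogonality check:
  u_2 · u_1 = 0 (should be 0)
  u_3 · u_1 = 0 (should be 0)
  u_3 · u_2 = 0 (should be 0)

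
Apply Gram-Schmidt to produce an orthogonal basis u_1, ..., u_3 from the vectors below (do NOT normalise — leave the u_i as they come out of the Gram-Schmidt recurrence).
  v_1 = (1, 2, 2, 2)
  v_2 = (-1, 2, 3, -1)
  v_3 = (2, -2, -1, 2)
Orthogonal basis:
  u_1 = (1, 2, 2, 2)
  u_2 = (-20/13, 12/13, 25/13, -27/13)
  u_3 = (36/73, -80/73, 129/146, -5/146)

Apply the Gram-Schmidt recurrence
  u_1 = v_1
  u_i = v_i − Σ_{j<i} ((v_i · u_j) / (u_j · u_j)) · u_j.

Step by step this gives:
  u_1 = (1, 2, 2, 2)
  u_2 = (-20/13, 12/13, 25/13, -27/13)
  u_3 = (36/73, -80/73, 129/146, -5/146)

Orthogonality check:
  u_2 · u_1 = 0 (should be 0)
  u_3 · u_1 = 0 (should be 0)
  u_3 · u_2 = 0 (should be 0)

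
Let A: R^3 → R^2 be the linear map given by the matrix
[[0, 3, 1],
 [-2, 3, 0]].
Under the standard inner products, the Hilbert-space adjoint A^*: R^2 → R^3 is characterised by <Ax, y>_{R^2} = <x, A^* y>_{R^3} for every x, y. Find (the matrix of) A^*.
A^* = A^T =
[[0, -2],
 [3, 3],
 [1, 0]]

For real matrices with standard dot products, the defining identity <Ax, y> = <x, A^* y> gives (Ax)^T y = x^T (A^*) y, i.e. x^T A^T y = x^T (A^*) y. Since this holds for all x, y, we must have A^* = A^T. Therefore
A^* =
[[0, -2],
 [3, 3],
 [1, 0]].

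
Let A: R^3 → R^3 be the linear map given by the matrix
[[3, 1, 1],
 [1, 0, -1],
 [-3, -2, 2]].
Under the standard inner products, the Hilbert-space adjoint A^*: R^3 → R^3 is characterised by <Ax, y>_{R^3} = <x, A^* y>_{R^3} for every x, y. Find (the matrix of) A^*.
A^* = A^T =
[[3, 1, -3],
 [1, 0, -2],
 [1, -1, 2]]

For real matrices with standard dot products, the defining identity <Ax, y> = <x, A^* y> gives (Ax)^T y = x^T (A^*) y, i.e. x^T A^T y = x^T (A^*) y. Since this holds for all x, y, we must have A^* = A^T. Therefore
A^* =
[[3, 1, -3],
 [1, 0, -2],
 [1, -1, 2]].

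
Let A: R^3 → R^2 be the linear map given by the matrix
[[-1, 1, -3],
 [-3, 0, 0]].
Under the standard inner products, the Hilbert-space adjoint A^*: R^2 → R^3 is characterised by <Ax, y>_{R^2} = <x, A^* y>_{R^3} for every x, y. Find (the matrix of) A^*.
A^* = A^T =
[[-1, -3],
 [1, 0],
 [-3, 0]]

For real matrices with standard dot products, the defining identity <Ax, y> = <x, A^* y> gives (Ax)^T y = x^T (A^*) y, i.e. x^T A^T y = x^T (A^*) y. Since this holds for all x, y, we must have A^* = A^T. Therefore
A^* =
[[-1, -3],
 [1, 0],
 [-3, 0]].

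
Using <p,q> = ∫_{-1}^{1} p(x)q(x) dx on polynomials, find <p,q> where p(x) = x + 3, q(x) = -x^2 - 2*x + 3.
<p,q> = 44/3

Expand the product: p(x)·q(x) = -x^3 - 5*x^2 - 3*x + 9.
∫_{-1}^{1} of each monomial x^k gives [2/(k+1) if k even, 0 if k odd]. Integrating term-by-term (or equivalently evaluating the antiderivative F(x) = -x^4/4 - 5*x^3/3 - 3*x^2/2 + 9*x at the endpoints):
  F(1) − F(−1) = 67/12 − (-109/12) = 44/3.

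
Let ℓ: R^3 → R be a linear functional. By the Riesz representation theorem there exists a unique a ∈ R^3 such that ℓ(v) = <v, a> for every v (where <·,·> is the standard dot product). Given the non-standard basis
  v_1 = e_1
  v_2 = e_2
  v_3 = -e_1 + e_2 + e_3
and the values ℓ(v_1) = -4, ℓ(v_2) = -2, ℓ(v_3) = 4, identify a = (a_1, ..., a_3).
a = (-4, -2, 2)

Write a = (a_1, ..., a_3) in the standard basis. For each basis vector v_i, ℓ(v_i) = <v_i, a> is a linear equation in the a_j's. Collect the n equations into a matrix system V a = ℓ, where row i of V is v_i (expressed in the standard basis). Since V is invertible (lower-triangular with 1s on the diagonal, up to permutation), solve by back-substitution:
  V =
[[1, 0, 0],
 [0, 1, 0],
 [-1, 1, 1]]
  V a = (-4, -2, 4)
Solving gives a = (-4, -2, 2).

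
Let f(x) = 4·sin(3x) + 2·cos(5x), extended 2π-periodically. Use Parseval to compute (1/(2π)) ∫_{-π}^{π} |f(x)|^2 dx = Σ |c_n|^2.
Σ |c_n|^2 = 10

Expand |f|^2 and use orthogonality of {sin(nx), cos(mx)} on [-π, π]:
  ∫_{-π}^{π} sin(nx)^2 dx = π, ∫ cos(mx)^2 dx = π, and cross terms integrate to 0.
So ∫_{-π}^{π} f(x)^2 dx = 4^2 · π + 2^2 · π = (16 + 4)π.
Divide by 2π: (16 + 4)/2 = 10.
By Parseval, this equals Σ |c_n|^2.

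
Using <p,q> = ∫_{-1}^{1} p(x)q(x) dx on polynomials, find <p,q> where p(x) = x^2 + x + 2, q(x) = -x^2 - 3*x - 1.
<p,q> = -42/5

Expand the product: p(x)·q(x) = -x^4 - 4*x^3 - 6*x^2 - 7*x - 2.
∫_{-1}^{1} of each monomial x^k gives [2/(k+1) if k even, 0 if k odd]. Integrating term-by-term (or equivalently evaluating the antiderivative F(x) = -x^5/5 - x^4 - 2*x^3 - 7*x^2/2 - 2*x at the endpoints):
  F(1) − F(−1) = -87/10 − (-3/10) = -42/5.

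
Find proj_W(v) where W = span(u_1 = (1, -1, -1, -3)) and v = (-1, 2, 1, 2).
proj_W(v) = (-5/6, 5/6, 5/6, 5/2)

Set up U = [u_1 | ... | u_1] ∈ R^(4×1). The projector onto W = col(U) is P = U (U^T U)^(-1) U^T.
Compute U^T U =
  [12],
and U^T v = (-10).
Solve U^T U · c = U^T v for the coefficients: c = (-5/6). The projection is proj_W(v) = U c.
Check: (v - proj_W(v)) · u_1 = 0  (should be 0).
Result: proj_W(v) = (-5/6, 5/6, 5/6, 5/2).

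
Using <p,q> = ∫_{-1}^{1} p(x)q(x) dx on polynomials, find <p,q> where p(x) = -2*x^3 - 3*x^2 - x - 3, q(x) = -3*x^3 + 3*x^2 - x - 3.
<p,q> = 1972/105

Expand the product: p(x)·q(x) = 6*x^6 + 3*x^5 - 4*x^4 + 15*x^3 + x^2 + 6*x + 9.
∫_{-1}^{1} of each monomial x^k gives [2/(k+1) if k even, 0 if k odd]. Integrating term-by-term (or equivalently evaluating the antiderivative F(x) = 6*x^7/7 + x^6/2 - 4*x^5/5 + 15*x^4/4 + x^3/3 + 3*x^2 + 9*x at the endpoints):
  F(1) − F(−1) = 6989/420 − (-899/420) = 1972/105.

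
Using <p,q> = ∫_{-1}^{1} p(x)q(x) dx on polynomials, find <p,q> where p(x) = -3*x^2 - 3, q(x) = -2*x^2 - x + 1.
<p,q> = -8/5

Expand the product: p(x)·q(x) = 6*x^4 + 3*x^3 + 3*x^2 + 3*x - 3.
∫_{-1}^{1} of each monomial x^k gives [2/(k+1) if k even, 0 if k odd]. Integrating term-by-term (or equivalently evaluating the antiderivative F(x) = 6*x^5/5 + 3*x^4/4 + x^3 + 3*x^2/2 - 3*x at the endpoints):
  F(1) − F(−1) = 29/20 − (61/20) = -8/5.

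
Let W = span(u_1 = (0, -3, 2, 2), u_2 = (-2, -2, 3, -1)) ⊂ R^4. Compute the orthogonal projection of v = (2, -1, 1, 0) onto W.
proj_W(v) = (33/103, -87/103, 61/206, 193/206)

Set up U = [u_1 | ... | u_2] ∈ R^(4×2). The projector onto W = col(U) is P = U (U^T U)^(-1) U^T.
Compute U^T U =
  [17, 10]
  [10, 18],
and U^T v = (5, 1).
Solve U^T U · c = U^T v for the coefficients: c = (40/103, -33/206). The projection is proj_W(v) = U c.
Check: (v - proj_W(v)) · u_1 = 0  (should be 0).
Check: (v - proj_W(v)) · u_2 = 0  (should be 0).
Result: proj_W(v) = (33/103, -87/103, 61/206, 193/206).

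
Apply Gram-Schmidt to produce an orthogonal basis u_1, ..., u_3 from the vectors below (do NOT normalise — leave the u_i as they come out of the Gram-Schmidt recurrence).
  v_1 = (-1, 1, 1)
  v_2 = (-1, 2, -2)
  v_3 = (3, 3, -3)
Orthogonal basis:
  u_1 = (-1, 1, 1)
  u_2 = (-2/3, 5/3, -7/3)
  u_3 = (36/13, 27/13, 9/13)

Apply the Gram-Schmidt recurrence
  u_1 = v_1
  u_i = v_i − Σ_{j<i} ((v_i · u_j) / (u_j · u_j)) · u_j.

Step by step this gives:
  u_1 = (-1, 1, 1)
  u_2 = (-2/3, 5/3, -7/3)
  u_3 = (36/13, 27/13, 9/13)

Orthogonality check:
  u_2 · u_1 = 0 (should be 0)
  u_3 · u_1 = 0 (should be 0)
  u_3 · u_2 = 0 (should be 0)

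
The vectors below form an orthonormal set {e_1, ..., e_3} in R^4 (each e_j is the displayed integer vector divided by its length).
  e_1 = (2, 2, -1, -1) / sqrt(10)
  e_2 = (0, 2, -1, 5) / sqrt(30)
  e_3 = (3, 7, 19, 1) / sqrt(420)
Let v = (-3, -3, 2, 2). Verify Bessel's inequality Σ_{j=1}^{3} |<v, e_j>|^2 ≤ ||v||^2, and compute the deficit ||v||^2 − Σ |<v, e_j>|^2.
Σ |<v, e_j>|^2 = 909/35; ||v||^2 = 26; deficit = 1/35

Write each e_j = u_j / sqrt(<u_j, u_j>) where u_j is the displayed integer vector. Then <v, e_j> = <v, u_j> / sqrt(<u_j, u_j>), so |<v, e_j>|^2 = <v, u_j>^2 / <u_j, u_j>.
Coefficients: <v, e_1> = -16/sqrt(10), <v, e_2> = 2/sqrt(30), <v, e_3> = 10/sqrt(420).
Square and sum: Σ |<v, e_j>|^2 = 909/35.
Compute ||v||^2 = v·v = 26.
Deficit = 26 − 909/35 = 1/35 ≥ 0, confirming Bessel's inequality. (The deficit equals ||v − Σ <v,e_j> e_j||^2, the squared distance from v to span{e_j}.)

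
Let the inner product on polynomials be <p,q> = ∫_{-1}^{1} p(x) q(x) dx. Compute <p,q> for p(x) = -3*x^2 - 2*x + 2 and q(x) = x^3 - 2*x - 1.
<p,q> = -2/15

Expand the product: p(x)·q(x) = -3*x^5 - 2*x^4 + 8*x^3 + 7*x^2 - 2*x - 2.
∫_{-1}^{1} of each monomial x^k gives [2/(k+1) if k even, 0 if k odd]. Integrating term-by-term (or equivalently evaluating the antiderivative F(x) = -x^6/2 - 2*x^5/5 + 2*x^4 + 7*x^3/3 - x^2 - 2*x at the endpoints):
  F(1) − F(−1) = 13/30 − (17/30) = -2/15.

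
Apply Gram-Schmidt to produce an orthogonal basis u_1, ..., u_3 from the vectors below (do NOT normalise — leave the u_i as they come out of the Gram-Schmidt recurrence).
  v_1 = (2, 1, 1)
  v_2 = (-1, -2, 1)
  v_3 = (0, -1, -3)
Orthogonal basis:
  u_1 = (2, 1, 1)
  u_2 = (0, -3/2, 3/2)
  u_3 = (4/3, -4/3, -4/3)

Apply the Gram-Schmidt recurrence
  u_1 = v_1
  u_i = v_i − Σ_{j<i} ((v_i · u_j) / (u_j · u_j)) · u_j.

Step by step this gives:
  u_1 = (2, 1, 1)
  u_2 = (0, -3/2, 3/2)
  u_3 = (4/3, -4/3, -4/3)

Orthogonality check:
  u_2 · u_1 = 0 (should be 0)
  u_3 · u_1 = 0 (should be 0)
  u_3 · u_2 = 0 (should be 0)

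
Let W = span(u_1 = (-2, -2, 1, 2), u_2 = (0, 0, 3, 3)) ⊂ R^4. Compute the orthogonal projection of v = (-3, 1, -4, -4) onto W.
proj_W(v) = (-16/17, -16/17, -72/17, -64/17)

Set up U = [u_1 | ... | u_2] ∈ R^(4×2). The projector onto W = col(U) is P = U (U^T U)^(-1) U^T.
Compute U^T U =
  [13, 9]
  [9, 18],
and U^T v = (-8, -24).
Solve U^T U · c = U^T v for the coefficients: c = (8/17, -80/51). The projection is proj_W(v) = U c.
Check: (v - proj_W(v)) · u_1 = 0  (should be 0).
Check: (v - proj_W(v)) · u_2 = 0  (should be 0).
Result: proj_W(v) = (-16/17, -16/17, -72/17, -64/17).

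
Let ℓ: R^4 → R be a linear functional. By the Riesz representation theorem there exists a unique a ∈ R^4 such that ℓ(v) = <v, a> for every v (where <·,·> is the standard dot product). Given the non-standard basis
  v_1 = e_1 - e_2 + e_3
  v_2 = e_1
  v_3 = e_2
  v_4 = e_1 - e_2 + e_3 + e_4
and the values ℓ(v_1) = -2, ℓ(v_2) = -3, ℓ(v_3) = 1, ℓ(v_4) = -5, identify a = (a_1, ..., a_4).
a = (-3, 1, 2, -3)

Write a = (a_1, ..., a_4) in the standard basis. For each basis vector v_i, ℓ(v_i) = <v_i, a> is a linear equation in the a_j's. Collect the n equations into a matrix system V a = ℓ, where row i of V is v_i (expressed in the standard basis). Since V is invertible (lower-triangular with 1s on the diagonal, up to permutation), solve by back-substitution:
  V =
[[1, -1, 1, 0],
 [1, 0, 0, 0],
 [0, 1, 0, 0],
 [1, -1, 1, 1]]
  V a = (-2, -3, 1, -5)
Solving gives a = (-3, 1, 2, -3).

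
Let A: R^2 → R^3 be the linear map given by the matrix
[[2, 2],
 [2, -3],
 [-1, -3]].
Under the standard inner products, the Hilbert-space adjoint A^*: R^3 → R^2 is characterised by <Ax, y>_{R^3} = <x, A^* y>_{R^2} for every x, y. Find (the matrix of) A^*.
A^* = A^T =
[[2, 2, -1],
 [2, -3, -3]]

For real matrices with standard dot products, the defining identity <Ax, y> = <x, A^* y> gives (Ax)^T y = x^T (A^*) y, i.e. x^T A^T y = x^T (A^*) y. Since this holds for all x, y, we must have A^* = A^T. Therefore
A^* =
[[2, 2, -1],
 [2, -3, -3]].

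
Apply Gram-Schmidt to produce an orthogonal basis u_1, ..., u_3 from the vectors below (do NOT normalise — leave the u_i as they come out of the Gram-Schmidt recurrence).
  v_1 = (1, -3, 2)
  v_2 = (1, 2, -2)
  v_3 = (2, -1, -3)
Orthogonal basis:
  u_1 = (1, -3, 2)
  u_2 = (23/14, 1/14, -5/7)
  u_3 = (-2/3, -4/3, -5/3)

Apply the Gram-Schmidt recurrence
  u_1 = v_1
  u_i = v_i − Σ_{j<i} ((v_i · u_j) / (u_j · u_j)) · u_j.

Step by step this gives:
  u_1 = (1, -3, 2)
  u_2 = (23/14, 1/14, -5/7)
  u_3 = (-2/3, -4/3, -5/3)

Orthogonality check:
  u_2 · u_1 = 0 (should be 0)
  u_3 · u_1 = 0 (should be 0)
  u_3 · u_2 = 0 (should be 0)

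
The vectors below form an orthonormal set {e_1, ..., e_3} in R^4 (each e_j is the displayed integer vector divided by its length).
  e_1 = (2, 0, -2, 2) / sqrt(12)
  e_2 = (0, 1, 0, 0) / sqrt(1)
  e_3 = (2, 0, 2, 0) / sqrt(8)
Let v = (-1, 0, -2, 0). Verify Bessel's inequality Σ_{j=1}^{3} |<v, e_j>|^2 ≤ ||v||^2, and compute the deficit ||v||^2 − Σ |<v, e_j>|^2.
Σ |<v, e_j>|^2 = 29/6; ||v||^2 = 5; deficit = 1/6

Write each e_j = u_j / sqrt(<u_j, u_j>) where u_j is the displayed integer vector. Then <v, e_j> = <v, u_j> / sqrt(<u_j, u_j>), so |<v, e_j>|^2 = <v, u_j>^2 / <u_j, u_j>.
Coefficients: <v, e_1> = 2/sqrt(12), <v, e_2> = 0/sqrt(1), <v, e_3> = -6/sqrt(8).
Square and sum: Σ |<v, e_j>|^2 = 29/6.
Compute ||v||^2 = v·v = 5.
Deficit = 5 − 29/6 = 1/6 ≥ 0, confirming Bessel's inequality. (The deficit equals ||v − Σ <v,e_j> e_j||^2, the squared distance from v to span{e_j}.)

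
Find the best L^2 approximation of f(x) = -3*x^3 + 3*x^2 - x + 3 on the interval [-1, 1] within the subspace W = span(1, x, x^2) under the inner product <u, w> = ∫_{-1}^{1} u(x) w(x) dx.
g(x) = 3*x^2 - 14*x/5 + 3

The best approximation g ∈ W is the orthogonal projection of f onto W. Writing g = a_0 + a_1 x + a_2 x^2, the coefficients solve the normal equations G · a = b where
  G_{ij} = <φ_i, φ_j> and b_i = <f, φ_i>, with φ_0 = 1, φ_1 = x, φ_2 = x^2.
G =
  [2, 0, 2/3]
  [0, 2/3, 0]
  [2/3, 0, 2/5],
b = (8, -28/15, 16/5).
Solving gives a_0 = 3, a_1 = -14/5, a_2 = 3, so
  g(x) = 3*x^2 - 14*x/5 + 3.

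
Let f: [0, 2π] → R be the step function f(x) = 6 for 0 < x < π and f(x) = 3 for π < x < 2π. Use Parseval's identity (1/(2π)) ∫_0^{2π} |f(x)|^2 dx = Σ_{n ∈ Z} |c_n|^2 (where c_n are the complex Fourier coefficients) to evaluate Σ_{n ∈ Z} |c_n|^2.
Σ |c_n|^2 = 45/2

Parseval equates the L^2 energy of f (normalised by 1/(2π)) with the ℓ^2 sum of its Fourier coefficients: (1/(2π)) ∫_0^{2π} |f|^2 = Σ |c_n|^2.
Compute the left side: (1/(2π)) [∫_0^π 6^2 dx + ∫_π^{2π} 3^2 dx] = (1/(2π)) · (36π + 9π) = (36 + 9)/2 = 45/2.
So Σ_{n ∈ Z} |c_n|^2 = 45/2.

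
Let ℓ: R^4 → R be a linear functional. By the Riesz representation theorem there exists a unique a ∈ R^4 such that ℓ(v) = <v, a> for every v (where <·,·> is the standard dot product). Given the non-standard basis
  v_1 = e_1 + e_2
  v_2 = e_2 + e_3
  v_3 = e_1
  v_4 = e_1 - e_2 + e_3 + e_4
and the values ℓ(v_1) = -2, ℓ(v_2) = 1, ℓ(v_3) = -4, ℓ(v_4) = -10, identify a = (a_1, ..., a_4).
a = (-4, 2, -1, -3)

Write a = (a_1, ..., a_4) in the standard basis. For each basis vector v_i, ℓ(v_i) = <v_i, a> is a linear equation in the a_j's. Collect the n equations into a matrix system V a = ℓ, where row i of V is v_i (expressed in the standard basis). Since V is invertible (lower-triangular with 1s on the diagonal, up to permutation), solve by back-substitution:
  V =
[[1, 1, 0, 0],
 [0, 1, 1, 0],
 [1, 0, 0, 0],
 [1, -1, 1, 1]]
  V a = (-2, 1, -4, -10)
Solving gives a = (-4, 2, -1, -3).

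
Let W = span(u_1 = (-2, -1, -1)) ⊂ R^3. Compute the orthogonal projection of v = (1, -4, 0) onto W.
proj_W(v) = (-2/3, -1/3, -1/3)

Set up U = [u_1 | ... | u_1] ∈ R^(3×1). The projector onto W = col(U) is P = U (U^T U)^(-1) U^T.
Compute U^T U =
  [6],
and U^T v = (2).
Solve U^T U · c = U^T v for the coefficients: c = (1/3). The projection is proj_W(v) = U c.
Check: (v - proj_W(v)) · u_1 = 0  (should be 0).
Result: proj_W(v) = (-2/3, -1/3, -1/3).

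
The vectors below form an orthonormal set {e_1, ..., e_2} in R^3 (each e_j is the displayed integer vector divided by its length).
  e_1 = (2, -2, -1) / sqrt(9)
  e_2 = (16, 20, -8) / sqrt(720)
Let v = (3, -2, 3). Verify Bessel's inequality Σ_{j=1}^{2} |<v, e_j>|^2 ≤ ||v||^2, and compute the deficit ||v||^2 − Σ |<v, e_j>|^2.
Σ |<v, e_j>|^2 = 29/5; ||v||^2 = 22; deficit = 81/5

Write each e_j = u_j / sqrt(<u_j, u_j>) where u_j is the displayed integer vector. Then <v, e_j> = <v, u_j> / sqrt(<u_j, u_j>), so |<v, e_j>|^2 = <v, u_j>^2 / <u_j, u_j>.
Coefficients: <v, e_1> = 7/sqrt(9), <v, e_2> = -16/sqrt(720).
Square and sum: Σ |<v, e_j>|^2 = 29/5.
Compute ||v||^2 = v·v = 22.
Deficit = 22 − 29/5 = 81/5 ≥ 0, confirming Bessel's inequality. (The deficit equals ||v − Σ <v,e_j> e_j||^2, the squared distance from v to span{e_j}.)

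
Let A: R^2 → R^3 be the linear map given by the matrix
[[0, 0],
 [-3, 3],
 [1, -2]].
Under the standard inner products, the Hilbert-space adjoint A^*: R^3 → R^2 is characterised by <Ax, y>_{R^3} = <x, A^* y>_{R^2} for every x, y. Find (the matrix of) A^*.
A^* = A^T =
[[0, -3, 1],
 [0, 3, -2]]

For real matrices with standard dot products, the defining identity <Ax, y> = <x, A^* y> gives (Ax)^T y = x^T (A^*) y, i.e. x^T A^T y = x^T (A^*) y. Since this holds for all x, y, we must have A^* = A^T. Therefore
A^* =
[[0, -3, 1],
 [0, 3, -2]].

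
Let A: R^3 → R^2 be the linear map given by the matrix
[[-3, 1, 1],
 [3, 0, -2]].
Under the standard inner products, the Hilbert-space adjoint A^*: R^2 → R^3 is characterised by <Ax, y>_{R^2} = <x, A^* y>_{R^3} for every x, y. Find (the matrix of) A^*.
A^* = A^T =
[[-3, 3],
 [1, 0],
 [1, -2]]

For real matrices with standard dot products, the defining identity <Ax, y> = <x, A^* y> gives (Ax)^T y = x^T (A^*) y, i.e. x^T A^T y = x^T (A^*) y. Since this holds for all x, y, we must have A^* = A^T. Therefore
A^* =
[[-3, 3],
 [1, 0],
 [1, -2]].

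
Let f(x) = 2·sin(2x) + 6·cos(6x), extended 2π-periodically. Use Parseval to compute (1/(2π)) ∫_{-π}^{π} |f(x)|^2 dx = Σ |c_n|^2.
Σ |c_n|^2 = 20

Expand |f|^2 and use orthogonality of {sin(nx), cos(mx)} on [-π, π]:
  ∫_{-π}^{π} sin(nx)^2 dx = π, ∫ cos(mx)^2 dx = π, and cross terms integrate to 0.
So ∫_{-π}^{π} f(x)^2 dx = 2^2 · π + 6^2 · π = (4 + 36)π.
Divide by 2π: (4 + 36)/2 = 20.
By Parseval, this equals Σ |c_n|^2.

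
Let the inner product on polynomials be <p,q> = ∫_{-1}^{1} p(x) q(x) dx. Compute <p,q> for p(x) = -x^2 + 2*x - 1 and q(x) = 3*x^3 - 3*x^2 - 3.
<p,q> = 68/5

Expand the product: p(x)·q(x) = -3*x^5 + 9*x^4 - 9*x^3 + 6*x^2 - 6*x + 3.
∫_{-1}^{1} of each monomial x^k gives [2/(k+1) if k even, 0 if k odd]. Integrating term-by-term (or equivalently evaluating the antiderivative F(x) = -x^6/2 + 9*x^5/5 - 9*x^4/4 + 2*x^3 - 3*x^2 + 3*x at the endpoints):
  F(1) − F(−1) = 21/20 − (-251/20) = 68/5.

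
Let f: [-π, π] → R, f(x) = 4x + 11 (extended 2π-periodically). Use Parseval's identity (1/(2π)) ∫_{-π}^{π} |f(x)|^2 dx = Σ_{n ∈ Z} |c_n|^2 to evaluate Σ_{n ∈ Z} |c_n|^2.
Σ |c_n|^2 = 16π^2/3 + 121

Expand and integrate term by term over [-π, π]:
  ∫ (4x)^2 dx = 16·(2π^3/3); ∫ 2·4·(11)·x dx = 0 (odd integrand); ∫ 11^2 dx = 121·2π.
So (1/(2π)) ∫_{-π}^{π} (4x + 11)^2 dx = 16π^2/3 + 121 = 16π^2/3 + 121.
Parseval ⇒ Σ |c_n|^2 = 16π^2/3 + 121.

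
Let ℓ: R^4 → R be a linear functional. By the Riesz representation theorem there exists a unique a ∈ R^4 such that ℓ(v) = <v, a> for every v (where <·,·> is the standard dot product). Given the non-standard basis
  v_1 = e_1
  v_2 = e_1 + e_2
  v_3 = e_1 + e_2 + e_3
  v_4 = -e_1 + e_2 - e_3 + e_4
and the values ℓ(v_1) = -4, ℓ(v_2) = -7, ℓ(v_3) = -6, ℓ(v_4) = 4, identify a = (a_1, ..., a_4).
a = (-4, -3, 1, 4)

Write a = (a_1, ..., a_4) in the standard basis. For each basis vector v_i, ℓ(v_i) = <v_i, a> is a linear equation in the a_j's. Collect the n equations into a matrix system V a = ℓ, where row i of V is v_i (expressed in the standard basis). Since V is invertible (lower-triangular with 1s on the diagonal, up to permutation), solve by back-substitution:
  V =
[[1, 0, 0, 0],
 [1, 1, 0, 0],
 [1, 1, 1, 0],
 [-1, 1, -1, 1]]
  V a = (-4, -7, -6, 4)
Solving gives a = (-4, -3, 1, 4).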